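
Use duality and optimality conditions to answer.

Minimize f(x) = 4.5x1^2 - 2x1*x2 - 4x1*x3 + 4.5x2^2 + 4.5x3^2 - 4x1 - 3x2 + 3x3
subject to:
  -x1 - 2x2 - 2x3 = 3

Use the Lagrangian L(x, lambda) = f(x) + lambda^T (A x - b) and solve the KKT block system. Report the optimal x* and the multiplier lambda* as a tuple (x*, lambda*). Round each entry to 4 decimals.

Form the Lagrangian:
  L(x, lambda) = (1/2) x^T Q x + c^T x + lambda^T (A x - b)
Stationarity (grad_x L = 0): Q x + c + A^T lambda = 0.
Primal feasibility: A x = b.

This gives the KKT block system:
  [ Q   A^T ] [ x     ]   [-c ]
  [ A    0  ] [ lambda ] = [ b ]

Solving the linear system:
  x*      = (-0.352, -0.2896, -1.0344)
  lambda* = (-2.451)
  f(x*)   = 3.2632

x* = (-0.352, -0.2896, -1.0344), lambda* = (-2.451)


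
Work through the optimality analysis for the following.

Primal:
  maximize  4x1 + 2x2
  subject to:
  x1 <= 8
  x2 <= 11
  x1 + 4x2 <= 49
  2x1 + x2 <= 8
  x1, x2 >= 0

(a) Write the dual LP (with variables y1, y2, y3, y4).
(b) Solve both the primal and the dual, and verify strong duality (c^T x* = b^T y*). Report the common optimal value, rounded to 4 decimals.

The standard primal-dual pair for 'max c^T x s.t. A x <= b, x >= 0' is:
  Dual:  min b^T y  s.t.  A^T y >= c,  y >= 0.

So the dual LP is:
  minimize  8y1 + 11y2 + 49y3 + 8y4
  subject to:
    y1 + y3 + 2y4 >= 4
    y2 + 4y3 + y4 >= 2
    y1, y2, y3, y4 >= 0

Solving the primal: x* = (4, 0).
  primal value c^T x* = 16.
Solving the dual: y* = (0, 0, 0, 2).
  dual value b^T y* = 16.
Strong duality: c^T x* = b^T y*. Confirmed.

16


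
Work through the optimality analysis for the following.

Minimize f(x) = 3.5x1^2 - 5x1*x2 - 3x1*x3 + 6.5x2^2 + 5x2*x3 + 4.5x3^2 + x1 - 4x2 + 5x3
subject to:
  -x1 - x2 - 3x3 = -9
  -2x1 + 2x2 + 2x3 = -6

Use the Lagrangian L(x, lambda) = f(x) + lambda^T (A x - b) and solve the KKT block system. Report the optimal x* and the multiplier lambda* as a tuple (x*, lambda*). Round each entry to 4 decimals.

Form the Lagrangian:
  L(x, lambda) = (1/2) x^T Q x + c^T x + lambda^T (A x - b)
Stationarity (grad_x L = 0): Q x + c + A^T lambda = 0.
Primal feasibility: A x = b.

This gives the KKT block system:
  [ Q   A^T ] [ x     ]   [-c ]
  [ A    0  ] [ lambda ] = [ b ]

Solving the linear system:
  x*      = (4.9412, 0.8824, 1.0588)
  lambda* = (8.0294, 9.9853)
  f(x*)   = 69.4412

x* = (4.9412, 0.8824, 1.0588), lambda* = (8.0294, 9.9853)


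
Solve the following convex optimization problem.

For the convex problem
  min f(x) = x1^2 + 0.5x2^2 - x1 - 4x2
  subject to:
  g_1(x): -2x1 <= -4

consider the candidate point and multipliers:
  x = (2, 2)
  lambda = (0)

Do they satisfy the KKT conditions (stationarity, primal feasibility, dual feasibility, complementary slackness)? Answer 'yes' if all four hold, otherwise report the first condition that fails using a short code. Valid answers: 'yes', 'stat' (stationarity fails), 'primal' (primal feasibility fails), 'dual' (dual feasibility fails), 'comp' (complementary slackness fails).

Gradient of f: grad f(x) = Q x + c = (3, -2)
Constraint values g_i(x) = a_i^T x - b_i:
  g_1((2, 2)) = 0
Stationarity residual: grad f(x) + sum_i lambda_i a_i = (3, -2)
  -> stationarity FAILS
Primal feasibility (all g_i <= 0): OK
Dual feasibility (all lambda_i >= 0): OK
Complementary slackness (lambda_i * g_i(x) = 0 for all i): OK

Verdict: the first failing condition is stationarity -> stat.

stat


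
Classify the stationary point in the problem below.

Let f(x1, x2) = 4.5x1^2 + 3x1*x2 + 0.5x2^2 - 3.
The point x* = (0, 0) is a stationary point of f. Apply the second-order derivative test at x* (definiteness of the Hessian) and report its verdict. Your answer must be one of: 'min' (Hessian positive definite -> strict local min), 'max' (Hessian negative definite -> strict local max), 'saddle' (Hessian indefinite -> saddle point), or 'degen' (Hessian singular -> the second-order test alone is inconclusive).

Compute the Hessian H = grad^2 f:
  H = [[9, 3], [3, 1]]
Verify stationarity: grad f(x*) = H x* + g = (0, 0).
Eigenvalues of H: 0, 10.
H has a zero eigenvalue (singular; positive semidefinite but not definite), so H is neither positive definite, negative definite, nor indefinite. The second-order test alone is inconclusive -> degen.
(Indeed, f is constant along the null direction of H through x*, so x* is not a strict local extremum.)

degen


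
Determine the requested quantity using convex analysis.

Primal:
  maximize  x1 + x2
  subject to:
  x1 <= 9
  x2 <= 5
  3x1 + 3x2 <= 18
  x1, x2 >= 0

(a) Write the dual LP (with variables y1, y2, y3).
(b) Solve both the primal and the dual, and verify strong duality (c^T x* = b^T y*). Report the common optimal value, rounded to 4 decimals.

The standard primal-dual pair for 'max c^T x s.t. A x <= b, x >= 0' is:
  Dual:  min b^T y  s.t.  A^T y >= c,  y >= 0.

So the dual LP is:
  minimize  9y1 + 5y2 + 18y3
  subject to:
    y1 + 3y3 >= 1
    y2 + 3y3 >= 1
    y1, y2, y3 >= 0

Solving the primal: x* = (6, 0).
  primal value c^T x* = 6.
Solving the dual: y* = (0, 0, 0.3333).
  dual value b^T y* = 6.
Strong duality: c^T x* = b^T y*. Confirmed.

6


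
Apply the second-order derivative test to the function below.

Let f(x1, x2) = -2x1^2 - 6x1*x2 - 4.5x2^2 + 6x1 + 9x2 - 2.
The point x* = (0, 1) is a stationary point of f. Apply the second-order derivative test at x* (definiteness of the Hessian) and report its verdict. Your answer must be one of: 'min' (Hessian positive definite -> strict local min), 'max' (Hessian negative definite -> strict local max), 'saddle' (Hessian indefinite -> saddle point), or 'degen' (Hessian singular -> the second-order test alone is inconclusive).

Compute the Hessian H = grad^2 f:
  H = [[-4, -6], [-6, -9]]
Verify stationarity: grad f(x*) = H x* + g = (0, 0).
Eigenvalues of H: -13, 0.
H has a zero eigenvalue (singular; negative semidefinite but not definite), so H is neither positive definite, negative definite, nor indefinite. The second-order test alone is inconclusive -> degen.
(Indeed, f is constant along the null direction of H through x*, so x* is not a strict local extremum.)

degen


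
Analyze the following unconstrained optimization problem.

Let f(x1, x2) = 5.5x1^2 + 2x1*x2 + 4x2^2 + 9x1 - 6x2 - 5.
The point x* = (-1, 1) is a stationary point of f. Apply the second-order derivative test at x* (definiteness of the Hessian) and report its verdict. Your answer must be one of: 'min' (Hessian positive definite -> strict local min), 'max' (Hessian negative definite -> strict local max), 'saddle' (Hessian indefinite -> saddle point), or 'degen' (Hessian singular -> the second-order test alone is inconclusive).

Compute the Hessian H = grad^2 f:
  H = [[11, 2], [2, 8]]
Verify stationarity: grad f(x*) = H x* + g = (0, 0).
Eigenvalues of H: 7, 12.
Both eigenvalues > 0, so H is positive definite -> x* is a strict local min.

min


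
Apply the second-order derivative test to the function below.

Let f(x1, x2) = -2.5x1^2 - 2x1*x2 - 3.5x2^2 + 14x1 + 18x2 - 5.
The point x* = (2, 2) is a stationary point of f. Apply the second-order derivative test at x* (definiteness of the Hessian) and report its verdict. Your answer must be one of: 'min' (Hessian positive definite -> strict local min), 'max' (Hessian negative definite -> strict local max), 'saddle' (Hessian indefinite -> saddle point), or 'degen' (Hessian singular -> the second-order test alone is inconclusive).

Compute the Hessian H = grad^2 f:
  H = [[-5, -2], [-2, -7]]
Verify stationarity: grad f(x*) = H x* + g = (0, 0).
Eigenvalues of H: -8.2361, -3.7639.
Both eigenvalues < 0, so H is negative definite -> x* is a strict local max.

max


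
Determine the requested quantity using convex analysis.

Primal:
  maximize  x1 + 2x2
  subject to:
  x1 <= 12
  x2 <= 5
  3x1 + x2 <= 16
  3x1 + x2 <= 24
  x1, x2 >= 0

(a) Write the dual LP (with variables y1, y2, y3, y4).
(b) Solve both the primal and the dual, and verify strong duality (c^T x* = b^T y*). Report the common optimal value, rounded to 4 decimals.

The standard primal-dual pair for 'max c^T x s.t. A x <= b, x >= 0' is:
  Dual:  min b^T y  s.t.  A^T y >= c,  y >= 0.

So the dual LP is:
  minimize  12y1 + 5y2 + 16y3 + 24y4
  subject to:
    y1 + 3y3 + 3y4 >= 1
    y2 + y3 + y4 >= 2
    y1, y2, y3, y4 >= 0

Solving the primal: x* = (3.6667, 5).
  primal value c^T x* = 13.6667.
Solving the dual: y* = (0, 1.6667, 0.3333, 0).
  dual value b^T y* = 13.6667.
Strong duality: c^T x* = b^T y*. Confirmed.

13.6667


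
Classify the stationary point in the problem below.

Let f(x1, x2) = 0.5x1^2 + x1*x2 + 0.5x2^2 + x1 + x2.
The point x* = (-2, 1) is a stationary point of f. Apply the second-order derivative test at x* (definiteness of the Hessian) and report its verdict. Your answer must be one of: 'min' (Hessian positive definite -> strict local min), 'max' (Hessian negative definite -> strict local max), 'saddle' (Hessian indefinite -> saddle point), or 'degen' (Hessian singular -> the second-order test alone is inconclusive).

Compute the Hessian H = grad^2 f:
  H = [[1, 1], [1, 1]]
Verify stationarity: grad f(x*) = H x* + g = (0, 0).
Eigenvalues of H: 0, 2.
H has a zero eigenvalue (singular; positive semidefinite but not definite), so H is neither positive definite, negative definite, nor indefinite. The second-order test alone is inconclusive -> degen.
(Indeed, f is constant along the null direction of H through x*, so x* is not a strict local extremum.)

degen


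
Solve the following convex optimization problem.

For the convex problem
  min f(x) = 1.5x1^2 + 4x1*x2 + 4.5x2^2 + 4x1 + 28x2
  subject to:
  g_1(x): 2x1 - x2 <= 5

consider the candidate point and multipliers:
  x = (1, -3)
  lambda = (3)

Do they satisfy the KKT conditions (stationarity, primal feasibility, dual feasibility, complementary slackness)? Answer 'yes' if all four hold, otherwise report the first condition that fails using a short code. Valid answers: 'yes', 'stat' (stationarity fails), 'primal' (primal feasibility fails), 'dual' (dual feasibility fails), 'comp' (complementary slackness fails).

Gradient of f: grad f(x) = Q x + c = (-5, 5)
Constraint values g_i(x) = a_i^T x - b_i:
  g_1((1, -3)) = 0
Stationarity residual: grad f(x) + sum_i lambda_i a_i = (1, 2)
  -> stationarity FAILS
Primal feasibility (all g_i <= 0): OK
Dual feasibility (all lambda_i >= 0): OK
Complementary slackness (lambda_i * g_i(x) = 0 for all i): OK

Verdict: the first failing condition is stationarity -> stat.

stat


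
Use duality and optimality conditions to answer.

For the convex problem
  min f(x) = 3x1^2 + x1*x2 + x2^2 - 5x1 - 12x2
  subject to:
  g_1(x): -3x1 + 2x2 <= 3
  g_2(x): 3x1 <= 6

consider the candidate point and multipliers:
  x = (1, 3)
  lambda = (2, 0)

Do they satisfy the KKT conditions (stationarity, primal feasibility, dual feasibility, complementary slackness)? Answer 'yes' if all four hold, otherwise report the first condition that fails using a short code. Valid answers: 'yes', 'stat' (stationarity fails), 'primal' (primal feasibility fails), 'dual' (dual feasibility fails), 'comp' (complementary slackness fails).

Gradient of f: grad f(x) = Q x + c = (4, -5)
Constraint values g_i(x) = a_i^T x - b_i:
  g_1((1, 3)) = 0
  g_2((1, 3)) = -3
Stationarity residual: grad f(x) + sum_i lambda_i a_i = (-2, -1)
  -> stationarity FAILS
Primal feasibility (all g_i <= 0): OK
Dual feasibility (all lambda_i >= 0): OK
Complementary slackness (lambda_i * g_i(x) = 0 for all i): OK

Verdict: the first failing condition is stationarity -> stat.

stat


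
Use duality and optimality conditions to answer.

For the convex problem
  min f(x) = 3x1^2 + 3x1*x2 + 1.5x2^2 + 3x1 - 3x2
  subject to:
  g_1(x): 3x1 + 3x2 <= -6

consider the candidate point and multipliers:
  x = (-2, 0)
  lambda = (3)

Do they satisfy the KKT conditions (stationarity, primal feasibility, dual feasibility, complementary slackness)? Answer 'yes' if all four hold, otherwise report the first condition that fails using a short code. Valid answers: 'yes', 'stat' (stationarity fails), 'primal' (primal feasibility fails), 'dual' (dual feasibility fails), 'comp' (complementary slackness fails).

Gradient of f: grad f(x) = Q x + c = (-9, -9)
Constraint values g_i(x) = a_i^T x - b_i:
  g_1((-2, 0)) = 0
Stationarity residual: grad f(x) + sum_i lambda_i a_i = (0, 0)
  -> stationarity OK
Primal feasibility (all g_i <= 0): OK
Dual feasibility (all lambda_i >= 0): OK
Complementary slackness (lambda_i * g_i(x) = 0 for all i): OK

Verdict: yes, KKT holds.

yes


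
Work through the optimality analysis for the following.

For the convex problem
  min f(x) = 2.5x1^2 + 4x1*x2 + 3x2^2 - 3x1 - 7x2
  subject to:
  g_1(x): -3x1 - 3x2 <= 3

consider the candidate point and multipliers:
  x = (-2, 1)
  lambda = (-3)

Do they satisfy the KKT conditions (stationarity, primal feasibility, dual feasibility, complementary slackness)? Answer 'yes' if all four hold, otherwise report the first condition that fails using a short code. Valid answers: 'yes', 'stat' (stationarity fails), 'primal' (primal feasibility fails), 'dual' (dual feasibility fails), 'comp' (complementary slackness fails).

Gradient of f: grad f(x) = Q x + c = (-9, -9)
Constraint values g_i(x) = a_i^T x - b_i:
  g_1((-2, 1)) = 0
Stationarity residual: grad f(x) + sum_i lambda_i a_i = (0, 0)
  -> stationarity OK
Primal feasibility (all g_i <= 0): OK
Dual feasibility (all lambda_i >= 0): FAILS
Complementary slackness (lambda_i * g_i(x) = 0 for all i): OK

Verdict: the first failing condition is dual_feasibility -> dual.

dual


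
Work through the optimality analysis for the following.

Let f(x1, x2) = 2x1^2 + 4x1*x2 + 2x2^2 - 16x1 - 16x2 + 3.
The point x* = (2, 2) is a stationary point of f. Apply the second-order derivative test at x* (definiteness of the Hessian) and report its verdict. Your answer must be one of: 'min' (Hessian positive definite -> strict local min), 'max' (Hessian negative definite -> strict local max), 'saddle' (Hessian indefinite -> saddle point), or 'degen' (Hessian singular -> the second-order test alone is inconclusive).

Compute the Hessian H = grad^2 f:
  H = [[4, 4], [4, 4]]
Verify stationarity: grad f(x*) = H x* + g = (0, 0).
Eigenvalues of H: 0, 8.
H has a zero eigenvalue (singular; positive semidefinite but not definite), so H is neither positive definite, negative definite, nor indefinite. The second-order test alone is inconclusive -> degen.
(Indeed, f is constant along the null direction of H through x*, so x* is not a strict local extremum.)

degen


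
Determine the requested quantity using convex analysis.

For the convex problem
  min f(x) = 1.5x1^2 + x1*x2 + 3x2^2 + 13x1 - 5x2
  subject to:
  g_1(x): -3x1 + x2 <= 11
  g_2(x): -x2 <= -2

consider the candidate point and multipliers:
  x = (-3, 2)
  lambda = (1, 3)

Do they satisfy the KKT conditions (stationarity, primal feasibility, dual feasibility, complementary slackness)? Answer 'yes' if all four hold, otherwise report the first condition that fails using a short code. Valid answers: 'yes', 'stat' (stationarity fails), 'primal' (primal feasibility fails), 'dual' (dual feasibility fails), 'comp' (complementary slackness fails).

Gradient of f: grad f(x) = Q x + c = (6, 4)
Constraint values g_i(x) = a_i^T x - b_i:
  g_1((-3, 2)) = 0
  g_2((-3, 2)) = 0
Stationarity residual: grad f(x) + sum_i lambda_i a_i = (3, 2)
  -> stationarity FAILS
Primal feasibility (all g_i <= 0): OK
Dual feasibility (all lambda_i >= 0): OK
Complementary slackness (lambda_i * g_i(x) = 0 for all i): OK

Verdict: the first failing condition is stationarity -> stat.

stat


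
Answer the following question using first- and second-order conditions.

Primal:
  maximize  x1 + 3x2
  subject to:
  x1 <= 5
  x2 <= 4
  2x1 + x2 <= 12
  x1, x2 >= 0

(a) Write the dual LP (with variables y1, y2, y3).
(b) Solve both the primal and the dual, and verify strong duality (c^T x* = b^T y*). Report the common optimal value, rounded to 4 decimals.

The standard primal-dual pair for 'max c^T x s.t. A x <= b, x >= 0' is:
  Dual:  min b^T y  s.t.  A^T y >= c,  y >= 0.

So the dual LP is:
  minimize  5y1 + 4y2 + 12y3
  subject to:
    y1 + 2y3 >= 1
    y2 + y3 >= 3
    y1, y2, y3 >= 0

Solving the primal: x* = (4, 4).
  primal value c^T x* = 16.
Solving the dual: y* = (0, 2.5, 0.5).
  dual value b^T y* = 16.
Strong duality: c^T x* = b^T y*. Confirmed.

16


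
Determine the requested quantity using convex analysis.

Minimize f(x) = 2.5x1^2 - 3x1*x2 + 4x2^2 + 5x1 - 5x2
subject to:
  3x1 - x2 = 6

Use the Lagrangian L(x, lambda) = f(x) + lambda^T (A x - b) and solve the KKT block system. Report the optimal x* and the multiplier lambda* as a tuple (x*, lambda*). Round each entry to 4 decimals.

Form the Lagrangian:
  L(x, lambda) = (1/2) x^T Q x + c^T x + lambda^T (A x - b)
Stationarity (grad_x L = 0): Q x + c + A^T lambda = 0.
Primal feasibility: A x = b.

This gives the KKT block system:
  [ Q   A^T ] [ x     ]   [-c ]
  [ A    0  ] [ lambda ] = [ b ]

Solving the linear system:
  x*      = (2.3051, 0.9153)
  lambda* = (-4.5932)
  f(x*)   = 17.2542

x* = (2.3051, 0.9153), lambda* = (-4.5932)


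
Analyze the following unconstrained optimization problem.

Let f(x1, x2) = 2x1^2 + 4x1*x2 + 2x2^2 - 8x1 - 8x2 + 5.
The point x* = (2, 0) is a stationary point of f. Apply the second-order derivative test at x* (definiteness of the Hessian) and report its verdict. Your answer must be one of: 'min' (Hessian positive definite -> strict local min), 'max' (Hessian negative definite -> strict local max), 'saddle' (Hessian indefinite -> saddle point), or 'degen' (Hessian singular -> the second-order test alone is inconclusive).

Compute the Hessian H = grad^2 f:
  H = [[4, 4], [4, 4]]
Verify stationarity: grad f(x*) = H x* + g = (0, 0).
Eigenvalues of H: 0, 8.
H has a zero eigenvalue (singular; positive semidefinite but not definite), so H is neither positive definite, negative definite, nor indefinite. The second-order test alone is inconclusive -> degen.
(Indeed, f is constant along the null direction of H through x*, so x* is not a strict local extremum.)

degen


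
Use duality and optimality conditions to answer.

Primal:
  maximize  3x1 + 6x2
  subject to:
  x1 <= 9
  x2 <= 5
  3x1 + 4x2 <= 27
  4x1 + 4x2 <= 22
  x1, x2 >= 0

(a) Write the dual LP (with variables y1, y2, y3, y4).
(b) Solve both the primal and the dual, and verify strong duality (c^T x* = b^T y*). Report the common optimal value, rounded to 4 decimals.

The standard primal-dual pair for 'max c^T x s.t. A x <= b, x >= 0' is:
  Dual:  min b^T y  s.t.  A^T y >= c,  y >= 0.

So the dual LP is:
  minimize  9y1 + 5y2 + 27y3 + 22y4
  subject to:
    y1 + 3y3 + 4y4 >= 3
    y2 + 4y3 + 4y4 >= 6
    y1, y2, y3, y4 >= 0

Solving the primal: x* = (0.5, 5).
  primal value c^T x* = 31.5.
Solving the dual: y* = (0, 3, 0, 0.75).
  dual value b^T y* = 31.5.
Strong duality: c^T x* = b^T y*. Confirmed.

31.5


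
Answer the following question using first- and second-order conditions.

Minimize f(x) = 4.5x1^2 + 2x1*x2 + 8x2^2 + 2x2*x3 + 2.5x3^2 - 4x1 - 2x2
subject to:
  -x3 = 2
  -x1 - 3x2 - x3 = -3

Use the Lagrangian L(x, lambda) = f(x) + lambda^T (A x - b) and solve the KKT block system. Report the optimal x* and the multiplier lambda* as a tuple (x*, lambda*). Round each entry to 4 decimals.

Form the Lagrangian:
  L(x, lambda) = (1/2) x^T Q x + c^T x + lambda^T (A x - b)
Stationarity (grad_x L = 0): Q x + c + A^T lambda = 0.
Primal feasibility: A x = b.

This gives the KKT block system:
  [ Q   A^T ] [ x     ]   [-c ]
  [ A    0  ] [ lambda ] = [ b ]

Solving the linear system:
  x*      = (0.8, 1.4, -2)
  lambda* = (-13.2, 6)
  f(x*)   = 19.2

x* = (0.8, 1.4, -2), lambda* = (-13.2, 6)


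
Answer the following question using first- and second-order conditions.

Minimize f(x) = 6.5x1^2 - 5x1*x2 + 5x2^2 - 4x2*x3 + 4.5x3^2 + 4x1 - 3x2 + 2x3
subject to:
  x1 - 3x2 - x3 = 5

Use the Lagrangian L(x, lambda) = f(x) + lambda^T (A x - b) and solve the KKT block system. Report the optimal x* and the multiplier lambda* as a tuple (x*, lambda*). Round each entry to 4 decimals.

Form the Lagrangian:
  L(x, lambda) = (1/2) x^T Q x + c^T x + lambda^T (A x - b)
Stationarity (grad_x L = 0): Q x + c + A^T lambda = 0.
Primal feasibility: A x = b.

This gives the KKT block system:
  [ Q   A^T ] [ x     ]   [-c ]
  [ A    0  ] [ lambda ] = [ b ]

Solving the linear system:
  x*      = (-0.6248, -1.4652, -1.2293)
  lambda* = (-3.2034)
  f(x*)   = 7.7273

x* = (-0.6248, -1.4652, -1.2293), lambda* = (-3.2034)


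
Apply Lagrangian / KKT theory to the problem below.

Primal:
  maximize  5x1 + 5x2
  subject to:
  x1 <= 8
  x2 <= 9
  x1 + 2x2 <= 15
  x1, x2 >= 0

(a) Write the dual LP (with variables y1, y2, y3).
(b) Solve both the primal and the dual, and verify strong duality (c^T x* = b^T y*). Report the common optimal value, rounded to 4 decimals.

The standard primal-dual pair for 'max c^T x s.t. A x <= b, x >= 0' is:
  Dual:  min b^T y  s.t.  A^T y >= c,  y >= 0.

So the dual LP is:
  minimize  8y1 + 9y2 + 15y3
  subject to:
    y1 + y3 >= 5
    y2 + 2y3 >= 5
    y1, y2, y3 >= 0

Solving the primal: x* = (8, 3.5).
  primal value c^T x* = 57.5.
Solving the dual: y* = (2.5, 0, 2.5).
  dual value b^T y* = 57.5.
Strong duality: c^T x* = b^T y*. Confirmed.

57.5


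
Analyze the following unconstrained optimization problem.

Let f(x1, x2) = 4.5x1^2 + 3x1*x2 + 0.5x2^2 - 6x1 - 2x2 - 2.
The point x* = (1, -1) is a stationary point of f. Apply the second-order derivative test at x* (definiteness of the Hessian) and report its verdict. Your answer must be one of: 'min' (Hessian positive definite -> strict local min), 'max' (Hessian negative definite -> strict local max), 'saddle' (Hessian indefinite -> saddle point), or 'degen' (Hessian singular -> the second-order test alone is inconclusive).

Compute the Hessian H = grad^2 f:
  H = [[9, 3], [3, 1]]
Verify stationarity: grad f(x*) = H x* + g = (0, 0).
Eigenvalues of H: 0, 10.
H has a zero eigenvalue (singular; positive semidefinite but not definite), so H is neither positive definite, negative definite, nor indefinite. The second-order test alone is inconclusive -> degen.
(Indeed, f is constant along the null direction of H through x*, so x* is not a strict local extremum.)

degen


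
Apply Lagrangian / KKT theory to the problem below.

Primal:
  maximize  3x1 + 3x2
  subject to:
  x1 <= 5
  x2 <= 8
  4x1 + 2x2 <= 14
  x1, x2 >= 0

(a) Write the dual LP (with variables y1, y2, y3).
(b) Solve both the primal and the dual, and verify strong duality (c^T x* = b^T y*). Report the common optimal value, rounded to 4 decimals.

The standard primal-dual pair for 'max c^T x s.t. A x <= b, x >= 0' is:
  Dual:  min b^T y  s.t.  A^T y >= c,  y >= 0.

So the dual LP is:
  minimize  5y1 + 8y2 + 14y3
  subject to:
    y1 + 4y3 >= 3
    y2 + 2y3 >= 3
    y1, y2, y3 >= 0

Solving the primal: x* = (0, 7).
  primal value c^T x* = 21.
Solving the dual: y* = (0, 0, 1.5).
  dual value b^T y* = 21.
Strong duality: c^T x* = b^T y*. Confirmed.

21


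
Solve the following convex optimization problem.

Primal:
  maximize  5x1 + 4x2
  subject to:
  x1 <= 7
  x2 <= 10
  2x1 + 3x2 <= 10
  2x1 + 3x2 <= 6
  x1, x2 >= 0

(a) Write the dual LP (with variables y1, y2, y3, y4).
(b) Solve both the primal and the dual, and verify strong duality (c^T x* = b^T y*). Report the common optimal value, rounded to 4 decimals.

The standard primal-dual pair for 'max c^T x s.t. A x <= b, x >= 0' is:
  Dual:  min b^T y  s.t.  A^T y >= c,  y >= 0.

So the dual LP is:
  minimize  7y1 + 10y2 + 10y3 + 6y4
  subject to:
    y1 + 2y3 + 2y4 >= 5
    y2 + 3y3 + 3y4 >= 4
    y1, y2, y3, y4 >= 0

Solving the primal: x* = (3, 0).
  primal value c^T x* = 15.
Solving the dual: y* = (0, 0, 0, 2.5).
  dual value b^T y* = 15.
Strong duality: c^T x* = b^T y*. Confirmed.

15


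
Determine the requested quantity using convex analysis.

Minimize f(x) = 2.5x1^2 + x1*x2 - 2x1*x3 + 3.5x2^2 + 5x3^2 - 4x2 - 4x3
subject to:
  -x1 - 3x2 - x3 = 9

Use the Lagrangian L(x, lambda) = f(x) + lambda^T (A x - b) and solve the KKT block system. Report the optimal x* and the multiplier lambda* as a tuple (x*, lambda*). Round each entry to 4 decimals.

Form the Lagrangian:
  L(x, lambda) = (1/2) x^T Q x + c^T x + lambda^T (A x - b)
Stationarity (grad_x L = 0): Q x + c + A^T lambda = 0.
Primal feasibility: A x = b.

This gives the KKT block system:
  [ Q   A^T ] [ x     ]   [-c ]
  [ A    0  ] [ lambda ] = [ b ]

Solving the linear system:
  x*      = (-1.2194, -2.4008, -0.5781)
  lambda* = (-7.3418)
  f(x*)   = 38.9958

x* = (-1.2194, -2.4008, -0.5781), lambda* = (-7.3418)


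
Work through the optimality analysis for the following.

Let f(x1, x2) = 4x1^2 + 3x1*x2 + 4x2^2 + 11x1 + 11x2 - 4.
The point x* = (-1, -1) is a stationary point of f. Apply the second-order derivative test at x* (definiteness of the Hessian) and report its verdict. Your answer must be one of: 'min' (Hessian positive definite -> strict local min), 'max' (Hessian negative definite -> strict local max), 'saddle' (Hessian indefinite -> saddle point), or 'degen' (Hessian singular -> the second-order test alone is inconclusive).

Compute the Hessian H = grad^2 f:
  H = [[8, 3], [3, 8]]
Verify stationarity: grad f(x*) = H x* + g = (0, 0).
Eigenvalues of H: 5, 11.
Both eigenvalues > 0, so H is positive definite -> x* is a strict local min.

min


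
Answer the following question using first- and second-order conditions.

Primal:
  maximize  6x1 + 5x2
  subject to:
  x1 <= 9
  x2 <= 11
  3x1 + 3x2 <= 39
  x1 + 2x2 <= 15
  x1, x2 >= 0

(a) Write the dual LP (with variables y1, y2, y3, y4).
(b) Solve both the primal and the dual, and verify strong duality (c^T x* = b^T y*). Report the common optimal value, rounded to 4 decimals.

The standard primal-dual pair for 'max c^T x s.t. A x <= b, x >= 0' is:
  Dual:  min b^T y  s.t.  A^T y >= c,  y >= 0.

So the dual LP is:
  minimize  9y1 + 11y2 + 39y3 + 15y4
  subject to:
    y1 + 3y3 + y4 >= 6
    y2 + 3y3 + 2y4 >= 5
    y1, y2, y3, y4 >= 0

Solving the primal: x* = (9, 3).
  primal value c^T x* = 69.
Solving the dual: y* = (3.5, 0, 0, 2.5).
  dual value b^T y* = 69.
Strong duality: c^T x* = b^T y*. Confirmed.

69


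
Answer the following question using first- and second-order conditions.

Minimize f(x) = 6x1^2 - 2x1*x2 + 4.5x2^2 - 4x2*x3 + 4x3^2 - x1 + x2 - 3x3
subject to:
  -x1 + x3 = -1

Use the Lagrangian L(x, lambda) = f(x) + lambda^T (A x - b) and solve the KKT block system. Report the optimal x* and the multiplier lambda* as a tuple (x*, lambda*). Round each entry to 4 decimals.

Form the Lagrangian:
  L(x, lambda) = (1/2) x^T Q x + c^T x + lambda^T (A x - b)
Stationarity (grad_x L = 0): Q x + c + A^T lambda = 0.
Primal feasibility: A x = b.

This gives the KKT block system:
  [ Q   A^T ] [ x     ]   [-c ]
  [ A    0  ] [ lambda ] = [ b ]

Solving the linear system:
  x*      = (0.5417, -0.1944, -0.4583)
  lambda* = (5.8889)
  f(x*)   = 3.2639

x* = (0.5417, -0.1944, -0.4583), lambda* = (5.8889)


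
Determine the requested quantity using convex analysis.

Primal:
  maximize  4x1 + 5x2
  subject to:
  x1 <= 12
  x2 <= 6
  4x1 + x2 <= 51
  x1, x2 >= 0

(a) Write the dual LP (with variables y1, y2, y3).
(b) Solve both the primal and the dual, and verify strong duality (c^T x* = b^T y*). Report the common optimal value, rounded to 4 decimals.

The standard primal-dual pair for 'max c^T x s.t. A x <= b, x >= 0' is:
  Dual:  min b^T y  s.t.  A^T y >= c,  y >= 0.

So the dual LP is:
  minimize  12y1 + 6y2 + 51y3
  subject to:
    y1 + 4y3 >= 4
    y2 + y3 >= 5
    y1, y2, y3 >= 0

Solving the primal: x* = (11.25, 6).
  primal value c^T x* = 75.
Solving the dual: y* = (0, 4, 1).
  dual value b^T y* = 75.
Strong duality: c^T x* = b^T y*. Confirmed.

75


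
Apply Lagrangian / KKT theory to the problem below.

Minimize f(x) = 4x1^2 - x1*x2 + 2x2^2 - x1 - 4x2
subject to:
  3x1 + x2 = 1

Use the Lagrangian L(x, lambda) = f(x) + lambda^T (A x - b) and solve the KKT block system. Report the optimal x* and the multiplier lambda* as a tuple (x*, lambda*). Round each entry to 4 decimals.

Form the Lagrangian:
  L(x, lambda) = (1/2) x^T Q x + c^T x + lambda^T (A x - b)
Stationarity (grad_x L = 0): Q x + c + A^T lambda = 0.
Primal feasibility: A x = b.

This gives the KKT block system:
  [ Q   A^T ] [ x     ]   [-c ]
  [ A    0  ] [ lambda ] = [ b ]

Solving the linear system:
  x*      = (0.04, 0.88)
  lambda* = (0.52)
  f(x*)   = -2.04

x* = (0.04, 0.88), lambda* = (0.52)


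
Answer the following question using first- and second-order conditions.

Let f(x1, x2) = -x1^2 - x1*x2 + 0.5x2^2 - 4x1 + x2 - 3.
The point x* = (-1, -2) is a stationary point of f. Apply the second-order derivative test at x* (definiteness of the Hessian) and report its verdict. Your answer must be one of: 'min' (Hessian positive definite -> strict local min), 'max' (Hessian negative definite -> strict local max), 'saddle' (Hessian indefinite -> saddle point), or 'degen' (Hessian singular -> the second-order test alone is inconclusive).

Compute the Hessian H = grad^2 f:
  H = [[-2, -1], [-1, 1]]
Verify stationarity: grad f(x*) = H x* + g = (0, 0).
Eigenvalues of H: -2.3028, 1.3028.
Eigenvalues have mixed signs, so H is indefinite -> x* is a saddle point.

saddle


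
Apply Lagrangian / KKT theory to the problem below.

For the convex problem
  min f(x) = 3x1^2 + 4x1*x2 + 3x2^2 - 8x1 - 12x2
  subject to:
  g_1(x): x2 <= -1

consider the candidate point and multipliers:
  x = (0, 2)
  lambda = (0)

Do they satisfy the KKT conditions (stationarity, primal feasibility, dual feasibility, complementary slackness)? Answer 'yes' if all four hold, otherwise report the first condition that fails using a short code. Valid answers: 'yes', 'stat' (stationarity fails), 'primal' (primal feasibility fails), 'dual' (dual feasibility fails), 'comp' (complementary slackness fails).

Gradient of f: grad f(x) = Q x + c = (0, 0)
Constraint values g_i(x) = a_i^T x - b_i:
  g_1((0, 2)) = 3
Stationarity residual: grad f(x) + sum_i lambda_i a_i = (0, 0)
  -> stationarity OK
Primal feasibility (all g_i <= 0): FAILS
Dual feasibility (all lambda_i >= 0): OK
Complementary slackness (lambda_i * g_i(x) = 0 for all i): OK

Verdict: the first failing condition is primal_feasibility -> primal.

primal


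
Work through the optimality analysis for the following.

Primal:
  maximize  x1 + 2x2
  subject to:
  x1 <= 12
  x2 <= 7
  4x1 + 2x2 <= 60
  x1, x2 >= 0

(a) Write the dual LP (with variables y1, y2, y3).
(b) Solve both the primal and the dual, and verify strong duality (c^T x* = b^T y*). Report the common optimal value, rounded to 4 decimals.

The standard primal-dual pair for 'max c^T x s.t. A x <= b, x >= 0' is:
  Dual:  min b^T y  s.t.  A^T y >= c,  y >= 0.

So the dual LP is:
  minimize  12y1 + 7y2 + 60y3
  subject to:
    y1 + 4y3 >= 1
    y2 + 2y3 >= 2
    y1, y2, y3 >= 0

Solving the primal: x* = (11.5, 7).
  primal value c^T x* = 25.5.
Solving the dual: y* = (0, 1.5, 0.25).
  dual value b^T y* = 25.5.
Strong duality: c^T x* = b^T y*. Confirmed.

25.5


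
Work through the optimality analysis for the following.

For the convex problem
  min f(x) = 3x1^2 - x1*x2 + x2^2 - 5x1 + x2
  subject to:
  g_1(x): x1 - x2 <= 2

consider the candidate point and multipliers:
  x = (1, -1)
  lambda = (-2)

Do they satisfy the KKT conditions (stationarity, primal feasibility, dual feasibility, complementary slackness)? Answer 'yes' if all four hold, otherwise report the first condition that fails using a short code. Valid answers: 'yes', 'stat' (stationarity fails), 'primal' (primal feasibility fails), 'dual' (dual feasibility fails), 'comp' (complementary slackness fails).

Gradient of f: grad f(x) = Q x + c = (2, -2)
Constraint values g_i(x) = a_i^T x - b_i:
  g_1((1, -1)) = 0
Stationarity residual: grad f(x) + sum_i lambda_i a_i = (0, 0)
  -> stationarity OK
Primal feasibility (all g_i <= 0): OK
Dual feasibility (all lambda_i >= 0): FAILS
Complementary slackness (lambda_i * g_i(x) = 0 for all i): OK

Verdict: the first failing condition is dual_feasibility -> dual.

dual


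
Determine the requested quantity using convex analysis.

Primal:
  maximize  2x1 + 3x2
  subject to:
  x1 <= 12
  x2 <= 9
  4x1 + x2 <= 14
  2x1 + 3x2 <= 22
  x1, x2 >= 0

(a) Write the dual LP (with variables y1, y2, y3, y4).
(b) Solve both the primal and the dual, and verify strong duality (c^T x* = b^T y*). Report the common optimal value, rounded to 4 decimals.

The standard primal-dual pair for 'max c^T x s.t. A x <= b, x >= 0' is:
  Dual:  min b^T y  s.t.  A^T y >= c,  y >= 0.

So the dual LP is:
  minimize  12y1 + 9y2 + 14y3 + 22y4
  subject to:
    y1 + 4y3 + 2y4 >= 2
    y2 + y3 + 3y4 >= 3
    y1, y2, y3, y4 >= 0

Solving the primal: x* = (2, 6).
  primal value c^T x* = 22.
Solving the dual: y* = (0, 0, 0, 1).
  dual value b^T y* = 22.
Strong duality: c^T x* = b^T y*. Confirmed.

22


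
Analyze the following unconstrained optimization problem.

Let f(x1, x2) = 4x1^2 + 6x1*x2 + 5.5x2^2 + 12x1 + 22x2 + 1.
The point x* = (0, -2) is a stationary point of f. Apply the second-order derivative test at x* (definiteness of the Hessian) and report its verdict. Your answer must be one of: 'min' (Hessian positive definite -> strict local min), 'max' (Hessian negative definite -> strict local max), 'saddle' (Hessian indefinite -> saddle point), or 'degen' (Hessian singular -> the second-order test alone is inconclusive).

Compute the Hessian H = grad^2 f:
  H = [[8, 6], [6, 11]]
Verify stationarity: grad f(x*) = H x* + g = (0, 0).
Eigenvalues of H: 3.3153, 15.6847.
Both eigenvalues > 0, so H is positive definite -> x* is a strict local min.

min


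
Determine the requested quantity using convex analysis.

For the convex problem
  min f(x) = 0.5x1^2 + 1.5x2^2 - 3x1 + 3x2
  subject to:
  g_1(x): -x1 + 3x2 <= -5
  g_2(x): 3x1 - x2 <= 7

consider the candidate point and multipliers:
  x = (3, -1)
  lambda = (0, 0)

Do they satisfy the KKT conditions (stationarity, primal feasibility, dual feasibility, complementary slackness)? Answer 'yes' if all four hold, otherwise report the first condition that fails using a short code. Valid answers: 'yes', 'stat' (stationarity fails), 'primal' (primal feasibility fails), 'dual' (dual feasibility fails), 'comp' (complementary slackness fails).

Gradient of f: grad f(x) = Q x + c = (0, 0)
Constraint values g_i(x) = a_i^T x - b_i:
  g_1((3, -1)) = -1
  g_2((3, -1)) = 3
Stationarity residual: grad f(x) + sum_i lambda_i a_i = (0, 0)
  -> stationarity OK
Primal feasibility (all g_i <= 0): FAILS
Dual feasibility (all lambda_i >= 0): OK
Complementary slackness (lambda_i * g_i(x) = 0 for all i): OK

Verdict: the first failing condition is primal_feasibility -> primal.

primal


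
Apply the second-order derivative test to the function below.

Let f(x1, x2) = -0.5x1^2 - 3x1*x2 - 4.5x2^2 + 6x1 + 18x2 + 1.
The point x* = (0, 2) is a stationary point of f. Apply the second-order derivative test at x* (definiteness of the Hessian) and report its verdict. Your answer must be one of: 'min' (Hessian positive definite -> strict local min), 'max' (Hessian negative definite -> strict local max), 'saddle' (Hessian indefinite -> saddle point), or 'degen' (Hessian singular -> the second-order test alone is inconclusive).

Compute the Hessian H = grad^2 f:
  H = [[-1, -3], [-3, -9]]
Verify stationarity: grad f(x*) = H x* + g = (0, 0).
Eigenvalues of H: -10, 0.
H has a zero eigenvalue (singular; negative semidefinite but not definite), so H is neither positive definite, negative definite, nor indefinite. The second-order test alone is inconclusive -> degen.
(Indeed, f is constant along the null direction of H through x*, so x* is not a strict local extremum.)

degen


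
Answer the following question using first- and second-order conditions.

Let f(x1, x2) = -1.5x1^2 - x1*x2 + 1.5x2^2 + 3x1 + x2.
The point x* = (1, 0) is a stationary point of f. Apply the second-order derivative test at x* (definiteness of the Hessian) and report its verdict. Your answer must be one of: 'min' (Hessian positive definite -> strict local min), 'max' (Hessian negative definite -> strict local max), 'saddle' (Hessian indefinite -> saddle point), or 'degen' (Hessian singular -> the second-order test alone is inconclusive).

Compute the Hessian H = grad^2 f:
  H = [[-3, -1], [-1, 3]]
Verify stationarity: grad f(x*) = H x* + g = (0, 0).
Eigenvalues of H: -3.1623, 3.1623.
Eigenvalues have mixed signs, so H is indefinite -> x* is a saddle point.

saddle


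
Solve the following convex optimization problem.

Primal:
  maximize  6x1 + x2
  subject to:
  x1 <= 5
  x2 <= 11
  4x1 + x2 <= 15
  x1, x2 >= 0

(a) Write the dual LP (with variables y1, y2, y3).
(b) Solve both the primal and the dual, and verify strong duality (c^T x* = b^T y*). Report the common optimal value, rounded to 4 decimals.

The standard primal-dual pair for 'max c^T x s.t. A x <= b, x >= 0' is:
  Dual:  min b^T y  s.t.  A^T y >= c,  y >= 0.

So the dual LP is:
  minimize  5y1 + 11y2 + 15y3
  subject to:
    y1 + 4y3 >= 6
    y2 + y3 >= 1
    y1, y2, y3 >= 0

Solving the primal: x* = (3.75, 0).
  primal value c^T x* = 22.5.
Solving the dual: y* = (0, 0, 1.5).
  dual value b^T y* = 22.5.
Strong duality: c^T x* = b^T y*. Confirmed.

22.5


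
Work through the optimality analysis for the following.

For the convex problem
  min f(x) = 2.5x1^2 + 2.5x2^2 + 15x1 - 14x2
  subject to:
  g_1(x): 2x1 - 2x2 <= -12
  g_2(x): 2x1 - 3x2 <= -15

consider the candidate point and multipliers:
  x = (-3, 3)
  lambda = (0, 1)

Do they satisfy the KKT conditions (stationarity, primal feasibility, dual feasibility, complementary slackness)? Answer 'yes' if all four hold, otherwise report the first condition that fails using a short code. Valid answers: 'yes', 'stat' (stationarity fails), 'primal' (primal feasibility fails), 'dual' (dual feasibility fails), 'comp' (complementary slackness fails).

Gradient of f: grad f(x) = Q x + c = (0, 1)
Constraint values g_i(x) = a_i^T x - b_i:
  g_1((-3, 3)) = 0
  g_2((-3, 3)) = 0
Stationarity residual: grad f(x) + sum_i lambda_i a_i = (2, -2)
  -> stationarity FAILS
Primal feasibility (all g_i <= 0): OK
Dual feasibility (all lambda_i >= 0): OK
Complementary slackness (lambda_i * g_i(x) = 0 for all i): OK

Verdict: the first failing condition is stationarity -> stat.

stat


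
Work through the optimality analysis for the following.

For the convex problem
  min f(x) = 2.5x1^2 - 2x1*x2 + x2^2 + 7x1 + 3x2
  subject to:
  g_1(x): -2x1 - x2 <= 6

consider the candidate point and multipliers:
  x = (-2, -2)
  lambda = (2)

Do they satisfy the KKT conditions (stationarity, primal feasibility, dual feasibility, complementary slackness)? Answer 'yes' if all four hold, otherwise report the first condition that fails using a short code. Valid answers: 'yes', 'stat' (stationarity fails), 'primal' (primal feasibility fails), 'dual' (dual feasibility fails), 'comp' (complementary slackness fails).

Gradient of f: grad f(x) = Q x + c = (1, 3)
Constraint values g_i(x) = a_i^T x - b_i:
  g_1((-2, -2)) = 0
Stationarity residual: grad f(x) + sum_i lambda_i a_i = (-3, 1)
  -> stationarity FAILS
Primal feasibility (all g_i <= 0): OK
Dual feasibility (all lambda_i >= 0): OK
Complementary slackness (lambda_i * g_i(x) = 0 for all i): OK

Verdict: the first failing condition is stationarity -> stat.

stat


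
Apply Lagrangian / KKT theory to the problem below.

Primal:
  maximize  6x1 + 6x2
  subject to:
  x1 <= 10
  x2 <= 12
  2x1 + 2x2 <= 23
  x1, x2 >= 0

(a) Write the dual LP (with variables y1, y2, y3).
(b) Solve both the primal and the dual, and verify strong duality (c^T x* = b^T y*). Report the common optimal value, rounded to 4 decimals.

The standard primal-dual pair for 'max c^T x s.t. A x <= b, x >= 0' is:
  Dual:  min b^T y  s.t.  A^T y >= c,  y >= 0.

So the dual LP is:
  minimize  10y1 + 12y2 + 23y3
  subject to:
    y1 + 2y3 >= 6
    y2 + 2y3 >= 6
    y1, y2, y3 >= 0

Solving the primal: x* = (0, 11.5).
  primal value c^T x* = 69.
Solving the dual: y* = (0, 0, 3).
  dual value b^T y* = 69.
Strong duality: c^T x* = b^T y*. Confirmed.

69


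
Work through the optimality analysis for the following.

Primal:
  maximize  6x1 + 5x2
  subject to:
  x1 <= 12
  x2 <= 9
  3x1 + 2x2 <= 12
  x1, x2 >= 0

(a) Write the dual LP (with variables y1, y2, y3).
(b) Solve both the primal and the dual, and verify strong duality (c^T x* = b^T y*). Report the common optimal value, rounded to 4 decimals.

The standard primal-dual pair for 'max c^T x s.t. A x <= b, x >= 0' is:
  Dual:  min b^T y  s.t.  A^T y >= c,  y >= 0.

So the dual LP is:
  minimize  12y1 + 9y2 + 12y3
  subject to:
    y1 + 3y3 >= 6
    y2 + 2y3 >= 5
    y1, y2, y3 >= 0

Solving the primal: x* = (0, 6).
  primal value c^T x* = 30.
Solving the dual: y* = (0, 0, 2.5).
  dual value b^T y* = 30.
Strong duality: c^T x* = b^T y*. Confirmed.

30
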